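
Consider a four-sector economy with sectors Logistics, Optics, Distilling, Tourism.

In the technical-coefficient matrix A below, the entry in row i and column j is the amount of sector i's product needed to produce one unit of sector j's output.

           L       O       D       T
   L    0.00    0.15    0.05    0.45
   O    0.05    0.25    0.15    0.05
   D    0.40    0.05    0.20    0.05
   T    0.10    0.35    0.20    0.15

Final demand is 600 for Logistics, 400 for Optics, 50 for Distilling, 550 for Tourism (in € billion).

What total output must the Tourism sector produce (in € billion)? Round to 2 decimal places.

x_T = 1399.41

I − A =
  [   1.00    -0.15    -0.05    -0.45]
  [  -0.05     0.75    -0.15    -0.05]
  [  -0.40    -0.05     0.80    -0.05]
  [  -0.10    -0.35    -0.20     0.85]
Compute the cofactors C_ij = (−1)^(i+j)·(3×3 minor ij) of I−A; the adjugate is their transpose:
adj(I−A) = Cᵀ =
  [ 0.479000   0.234000   0.142750   0.275750]
  [ 0.093250   0.580750   0.137625   0.091625]
  [ 0.255000   0.172500   0.571250   0.178750]
  [ 0.154750   0.307250   0.207875   0.562375]
det(I−A) = Σ_j (I−A)_1j·C_1j = (1.00)(0.479000) + (-0.15)(0.093250) + (-0.05)(0.255000) + (-0.45)(0.154750) = 0.382625
(I − A)⁻¹ = adj(I−A) / det(I−A) ≈
  [   1.2519     0.6116     0.3731     0.7207]
  [   0.2437     1.5178     0.3597     0.2395]
  [   0.6664     0.4508     1.4930     0.4672]
  [   0.4044     0.8030     0.5433     1.4698]
x = (I − A)⁻¹ d = adj(I−A)·d / det(I−A), with det(I−A) = 0.382625:
  x_L = (0.479000·600 + 0.234000·400 + 0.142750·50 + 0.275750·550) / 0.382625 = 539.80 / 0.382625 ≈ 1410.78
  x_O = (0.093250·600 + 0.580750·400 + 0.137625·50 + 0.091625·550) / 0.382625 = 345.525 / 0.382625 ≈ 903.04
  x_D = (0.255000·600 + 0.172500·400 + 0.571250·50 + 0.178750·550) / 0.382625 = 348.875 / 0.382625 ≈ 911.79
  x_T = (0.154750·600 + 0.307250·400 + 0.207875·50 + 0.562375·550) / 0.382625 = 535.45 / 0.382625 ≈ 1399.41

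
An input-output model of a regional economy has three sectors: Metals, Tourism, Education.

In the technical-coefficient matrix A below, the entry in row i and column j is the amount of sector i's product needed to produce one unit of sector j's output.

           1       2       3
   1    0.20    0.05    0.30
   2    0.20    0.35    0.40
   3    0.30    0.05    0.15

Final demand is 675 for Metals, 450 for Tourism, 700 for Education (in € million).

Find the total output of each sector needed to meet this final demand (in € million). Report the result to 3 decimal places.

I − A =
  [   0.80    -0.05    -0.30]
  [  -0.20     0.65    -0.40]
  [  -0.30    -0.05     0.85]
Cofactors of I−A, C_ij = (−1)^(i+j)·(minor ij) (rows/columns in the sector order above):
  C_11 = (0.65)(0.85) − (-0.40)(-0.05) = 0.5325
  C_12 = −[(-0.20)(0.85) − (-0.40)(-0.30)] = 0.2900
  C_13 = (-0.20)(-0.05) − (0.65)(-0.30) = 0.2050
  C_21 = −[(-0.05)(0.85) − (-0.30)(-0.05)] = 0.0575
  C_22 = (0.80)(0.85) − (-0.30)(-0.30) = 0.5900
  C_23 = −[(0.80)(-0.05) − (-0.05)(-0.30)] = 0.0550
  C_31 = (-0.05)(-0.40) − (-0.30)(0.65) = 0.2150
  C_32 = −[(0.80)(-0.40) − (-0.30)(-0.20)] = 0.3800
  C_33 = (0.80)(0.65) − (-0.05)(-0.20) = 0.5100
det(I−A) = Σ_j (I−A)_1j·C_1j = (0.80)(0.5325) + (-0.05)(0.2900) + (-0.30)(0.2050) = 0.3500
adj(I−A) = Cᵀ =
  [ 0.5325   0.0575   0.2150]
  [ 0.2900   0.5900   0.3800]
  [ 0.2050   0.0550   0.5100]
(I − A)⁻¹ = adj(I−A) / det(I−A) ≈
  [   1.5214     0.1643     0.6143]
  [   0.8286     1.6857     1.0857]
  [   0.5857     0.1571     1.4571]
x = (I − A)⁻¹ d = adj(I−A)·d / det(I−A), with det(I−A) = 0.3500:
  x_1 = (0.5325·675 + 0.0575·450 + 0.2150·700) / 0.3500 = 535.8125 / 0.3500 ≈ 1530.893
  x_2 = (0.2900·675 + 0.5900·450 + 0.3800·700) / 0.3500 = 727.25 / 0.3500 ≈ 2077.857
  x_3 = (0.2050·675 + 0.0550·450 + 0.5100·700) / 0.3500 = 520.125 / 0.3500 ≈ 1486.071

x_1 = 1530.893, x_2 = 2077.857, x_3 = 1486.071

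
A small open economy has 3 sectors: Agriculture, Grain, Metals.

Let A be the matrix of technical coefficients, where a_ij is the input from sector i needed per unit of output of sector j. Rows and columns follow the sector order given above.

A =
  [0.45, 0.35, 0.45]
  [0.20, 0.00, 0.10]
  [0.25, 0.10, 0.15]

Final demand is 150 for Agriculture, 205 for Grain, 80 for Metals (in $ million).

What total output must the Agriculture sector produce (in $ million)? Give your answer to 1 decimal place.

x_1 = 863.2

I − A =
  [   0.55    -0.35    -0.45]
  [  -0.20     1.00    -0.10]
  [  -0.25    -0.10     0.85]
Cofactors of I−A, C_ij = (−1)^(i+j)·(minor ij) (rows/columns in the sector order above):
  C_11 = (1.00)(0.85) − (-0.10)(-0.10) = 0.8400
  C_12 = −[(-0.20)(0.85) − (-0.10)(-0.25)] = 0.1950
  C_13 = (-0.20)(-0.10) − (1.00)(-0.25) = 0.2700
  C_21 = −[(-0.35)(0.85) − (-0.45)(-0.10)] = 0.3425
  C_22 = (0.55)(0.85) − (-0.45)(-0.25) = 0.3550
  C_23 = −[(0.55)(-0.10) − (-0.35)(-0.25)] = 0.1425
  C_31 = (-0.35)(-0.10) − (-0.45)(1.00) = 0.4850
  C_32 = −[(0.55)(-0.10) − (-0.45)(-0.20)] = 0.1450
  C_33 = (0.55)(1.00) − (-0.35)(-0.20) = 0.4800
det(I−A) = Σ_j (I−A)_1j·C_1j = (0.55)(0.8400) + (-0.35)(0.1950) + (-0.45)(0.2700) = 0.27225
adj(I−A) = Cᵀ =
  [ 0.8400   0.3425   0.4850]
  [ 0.1950   0.3550   0.1450]
  [ 0.2700   0.1425   0.4800]
(I − A)⁻¹ = adj(I−A) / det(I−A) ≈
  [   3.0854     1.2580     1.7815]
  [   0.7163     1.3039     0.5326]
  [   0.9917     0.5234     1.7631]
x = (I − A)⁻¹ d = adj(I−A)·d / det(I−A), with det(I−A) = 0.27225:
  x_1 = (0.8400·150 + 0.3425·205 + 0.4850·80) / 0.27225 = 235.0125 / 0.27225 ≈ 863.2
  x_2 = (0.1950·150 + 0.3550·205 + 0.1450·80) / 0.27225 = 113.625 / 0.27225 ≈ 417.4
  x_3 = (0.2700·150 + 0.1425·205 + 0.4800·80) / 0.27225 = 108.1125 / 0.27225 ≈ 397.1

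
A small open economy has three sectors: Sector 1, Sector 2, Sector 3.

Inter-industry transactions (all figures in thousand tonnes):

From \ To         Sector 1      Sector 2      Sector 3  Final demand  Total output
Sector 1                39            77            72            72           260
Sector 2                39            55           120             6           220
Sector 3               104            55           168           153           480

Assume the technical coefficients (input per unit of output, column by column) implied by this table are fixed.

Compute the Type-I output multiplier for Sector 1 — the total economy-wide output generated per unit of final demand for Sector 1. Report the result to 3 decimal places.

m_1 = 3.975

Technical coefficients a_ij = z_ij / X_j:
  a_11 = 39/260 = 0.15, a_21 = 39/260 = 0.15, a_31 = 104/260 = 0.40
  a_12 = 77/220 = 0.35, a_22 = 55/220 = 0.25, a_32 = 55/220 = 0.25
  a_13 = 72/480 = 0.15, a_23 = 120/480 = 0.25, a_33 = 168/480 = 0.35
I − A =
  [   0.85    -0.35    -0.15]
  [  -0.15     0.75    -0.25]
  [  -0.40    -0.25     0.65]
Cofactors of I−A, C_ij = (−1)^(i+j)·(minor ij) (rows/columns in the sector order above):
  C_11 = (0.75)(0.65) − (-0.25)(-0.25) = 0.4250
  C_12 = −[(-0.15)(0.65) − (-0.25)(-0.40)] = 0.1975
  C_13 = (-0.15)(-0.25) − (0.75)(-0.40) = 0.3375
  C_21 = −[(-0.35)(0.65) − (-0.15)(-0.25)] = 0.2650
  C_22 = (0.85)(0.65) − (-0.15)(-0.40) = 0.4925
  C_23 = −[(0.85)(-0.25) − (-0.35)(-0.40)] = 0.3525
  C_31 = (-0.35)(-0.25) − (-0.15)(0.75) = 0.2000
  C_32 = −[(0.85)(-0.25) − (-0.15)(-0.15)] = 0.2350
  C_33 = (0.85)(0.75) − (-0.35)(-0.15) = 0.5850
det(I−A) = Σ_j (I−A)_1j·C_1j = (0.85)(0.4250) + (-0.35)(0.1975) + (-0.15)(0.3375) = 0.2415
adj(I−A) = Cᵀ =
  [ 0.4250   0.2650   0.2000]
  [ 0.1975   0.4925   0.2350]
  [ 0.3375   0.3525   0.5850]
(I − A)⁻¹ = adj(I−A) / det(I−A) ≈
  [   1.7598     1.0973     0.8282]
  [   0.8178     2.0393     0.9731]
  [   1.3975     1.4596     2.4224]
The output multiplier for sector j is the column-j sum of the Leontief inverse (I − A)⁻¹ = adj(I−A) / det(I−A).
Column 1 of adj(I−A): (0.4250, 0.1975, 0.3375); det(I−A) = 0.2415.
m_1 = (0.4250 + 0.1975 + 0.3375) / 0.2415 = 0.96 / 0.2415 ≈ 3.975.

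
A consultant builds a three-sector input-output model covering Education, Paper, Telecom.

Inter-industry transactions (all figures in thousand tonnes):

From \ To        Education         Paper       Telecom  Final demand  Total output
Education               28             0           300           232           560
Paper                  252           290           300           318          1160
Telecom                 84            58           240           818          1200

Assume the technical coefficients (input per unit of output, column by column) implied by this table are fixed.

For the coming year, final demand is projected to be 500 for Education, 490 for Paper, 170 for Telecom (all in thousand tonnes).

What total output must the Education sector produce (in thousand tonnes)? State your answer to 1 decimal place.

Technical coefficients a_ij = z_ij / X_j:
  a_11 = 28/560 = 0.05, a_21 = 252/560 = 0.45, a_31 = 84/560 = 0.15
  a_12 = 0/1160 = 0.00, a_22 = 290/1160 = 0.25, a_32 = 58/1160 = 0.05
  a_13 = 300/1200 = 0.25, a_23 = 300/1200 = 0.25, a_33 = 240/1200 = 0.20
I − A =
  [   0.95     0.00    -0.25]
  [  -0.45     0.75    -0.25]
  [  -0.15    -0.05     0.80]
Cofactors of I−A, C_ij = (−1)^(i+j)·(minor ij) (rows/columns in the sector order above):
  C_11 = (0.75)(0.80) − (-0.25)(-0.05) = 0.5875
  C_12 = −[(-0.45)(0.80) − (-0.25)(-0.15)] = 0.3975
  C_13 = (-0.45)(-0.05) − (0.75)(-0.15) = 0.1350
  C_21 = −[(0.00)(0.80) − (-0.25)(-0.05)] = 0.0125
  C_22 = (0.95)(0.80) − (-0.25)(-0.15) = 0.7225
  C_23 = −[(0.95)(-0.05) − (0.00)(-0.15)] = 0.0475
  C_31 = (0.00)(-0.25) − (-0.25)(0.75) = 0.1875
  C_32 = −[(0.95)(-0.25) − (-0.25)(-0.45)] = 0.3500
  C_33 = (0.95)(0.75) − (0.00)(-0.45) = 0.7125
det(I−A) = Σ_j (I−A)_1j·C_1j = (0.95)(0.5875) + (0.00)(0.3975) + (-0.25)(0.1350) = 0.524375
adj(I−A) = Cᵀ =
  [ 0.5875   0.0125   0.1875]
  [ 0.3975   0.7225   0.3500]
  [ 0.1350   0.0475   0.7125]
(I − A)⁻¹ = adj(I−A) / det(I−A) ≈
  [   1.1204     0.0238     0.3576]
  [   0.7580     1.3778     0.6675]
  [   0.2574     0.0906     1.3588]
x = (I − A)⁻¹ d = adj(I−A)·d / det(I−A), with det(I−A) = 0.524375:
  x_1 = (0.5875·500 + 0.0125·490 + 0.1875·170) / 0.524375 = 331.75 / 0.524375 ≈ 632.7
  x_2 = (0.3975·500 + 0.7225·490 + 0.3500·170) / 0.524375 = 612.275 / 0.524375 ≈ 1167.6
  x_3 = (0.1350·500 + 0.0475·490 + 0.7125·170) / 0.524375 = 211.90 / 0.524375 ≈ 404.1

x_1 = 632.7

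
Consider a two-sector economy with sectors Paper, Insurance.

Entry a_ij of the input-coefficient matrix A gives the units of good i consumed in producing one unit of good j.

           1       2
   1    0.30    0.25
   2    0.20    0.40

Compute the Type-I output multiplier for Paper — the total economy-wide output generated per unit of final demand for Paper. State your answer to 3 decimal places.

m_1 = 2.162

I − A =
  [   0.70    -0.25]
  [  -0.20     0.60]
det(I−A) = (0.70)(0.60) − (-0.25)(-0.20) = 0.3700
adj(I−A) = [[0.60, 0.25], [0.20, 0.70]]
(I − A)⁻¹ = adj(I−A) / det(I−A) ≈
  [   1.6216     0.6757]
  [   0.5405     1.8919]
The output multiplier for sector j is the column-j sum of the Leontief inverse (I − A)⁻¹ = adj(I−A) / det(I−A).
Column 1 of adj(I−A): (0.60, 0.20); det(I−A) = 0.3700.
m_1 = (0.60 + 0.20) / 0.3700 = 0.80 / 0.3700 ≈ 2.162.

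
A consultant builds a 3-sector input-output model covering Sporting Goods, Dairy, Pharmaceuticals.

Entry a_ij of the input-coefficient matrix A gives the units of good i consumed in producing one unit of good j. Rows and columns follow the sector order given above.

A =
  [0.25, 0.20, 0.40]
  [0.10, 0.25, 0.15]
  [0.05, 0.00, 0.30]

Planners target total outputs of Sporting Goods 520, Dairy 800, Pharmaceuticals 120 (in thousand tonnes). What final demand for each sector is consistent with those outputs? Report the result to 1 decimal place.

d_S = 182.0, d_D = 530.0, d_P = 58.0

I − A =
  [   0.75    -0.20    -0.40]
  [  -0.10     0.75    -0.15]
  [  -0.05     0.00     0.70]
d = (I − A) x:
  d_S = (+0.75)·520 + (-0.20)·800 + (-0.40)·120 = 182.0
  d_D = (-0.10)·520 + (+0.75)·800 + (-0.15)·120 = 530.0
  d_P = (-0.05)·520 + (+0.00)·800 + (+0.70)·120 = 58.0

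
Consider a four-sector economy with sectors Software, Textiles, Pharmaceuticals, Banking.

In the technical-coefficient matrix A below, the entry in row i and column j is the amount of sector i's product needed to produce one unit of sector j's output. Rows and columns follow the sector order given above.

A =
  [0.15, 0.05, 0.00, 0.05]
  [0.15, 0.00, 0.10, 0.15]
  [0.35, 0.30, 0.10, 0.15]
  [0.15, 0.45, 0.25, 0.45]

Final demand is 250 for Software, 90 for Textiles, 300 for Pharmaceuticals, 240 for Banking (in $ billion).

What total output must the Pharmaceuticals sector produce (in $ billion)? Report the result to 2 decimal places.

I − A =
  [   0.85    -0.05     0.00    -0.05]
  [  -0.15     1.00    -0.10    -0.15]
  [  -0.35    -0.30     0.90    -0.15]
  [  -0.15    -0.45    -0.25     0.55]
Compute the cofactors C_ij = (−1)^(i+j)·(3×3 minor ij) of I−A; the adjugate is their transpose:
adj(I−A) = Cᵀ =
  [ 0.362250   0.046875   0.019375   0.051000]
  [ 0.123500   0.377750   0.079750   0.136000]
  [ 0.233000   0.214000   0.394000   0.187000]
  [ 0.305750   0.419125   0.249625   0.731000]
det(I−A) = Σ_j (I−A)_1j·C_1j = (0.85)(0.362250) + (-0.05)(0.123500) + (0.00)(0.233000) + (-0.05)(0.305750) = 0.28645
(I − A)⁻¹ = adj(I−A) / det(I−A) ≈
  [   1.2646     0.1636     0.0676     0.1780]
  [   0.4311     1.3187     0.2784     0.4748]
  [   0.8134     0.7471     1.3755     0.6528]
  [   1.0674     1.4632     0.8714     2.5519]
x = (I − A)⁻¹ d = adj(I−A)·d / det(I−A), with det(I−A) = 0.28645:
  x_S = (0.362250·250 + 0.046875·90 + 0.019375·300 + 0.051000·240) / 0.28645 = 112.83375 / 0.28645 ≈ 393.90
  x_T = (0.123500·250 + 0.377750·90 + 0.079750·300 + 0.136000·240) / 0.28645 = 121.4375 / 0.28645 ≈ 423.94
  x_P = (0.233000·250 + 0.214000·90 + 0.394000·300 + 0.187000·240) / 0.28645 = 240.59 / 0.28645 ≈ 839.90
  x_B = (0.305750·250 + 0.419125·90 + 0.249625·300 + 0.731000·240) / 0.28645 = 364.48625 / 0.28645 ≈ 1272.43

x_P = 839.90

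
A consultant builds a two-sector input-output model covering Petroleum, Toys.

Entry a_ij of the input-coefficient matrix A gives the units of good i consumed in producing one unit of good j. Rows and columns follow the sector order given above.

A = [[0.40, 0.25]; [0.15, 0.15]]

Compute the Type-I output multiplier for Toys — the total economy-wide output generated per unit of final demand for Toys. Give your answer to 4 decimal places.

m_2 = 1.7989

I − A =
  [   0.60    -0.25]
  [  -0.15     0.85]
det(I−A) = (0.60)(0.85) − (-0.25)(-0.15) = 0.4725
adj(I−A) = [[0.85, 0.25], [0.15, 0.60]]
(I − A)⁻¹ = adj(I−A) / det(I−A) ≈
  [   1.79894     0.52910]
  [   0.31746     1.26984]
The output multiplier for sector j is the column-j sum of the Leontief inverse (I − A)⁻¹ = adj(I−A) / det(I−A).
Column 2 of adj(I−A): (0.25, 0.60); det(I−A) = 0.4725.
m_2 = (0.25 + 0.60) / 0.4725 = 0.85 / 0.4725 ≈ 1.7989.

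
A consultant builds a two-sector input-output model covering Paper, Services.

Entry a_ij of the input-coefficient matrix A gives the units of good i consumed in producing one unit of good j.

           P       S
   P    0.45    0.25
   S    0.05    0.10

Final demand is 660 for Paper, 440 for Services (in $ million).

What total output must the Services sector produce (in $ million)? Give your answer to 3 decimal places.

x_S = 569.948

I − A =
  [   0.55    -0.25]
  [  -0.05     0.90]
det(I−A) = (0.55)(0.90) − (-0.25)(-0.05) = 0.4825
adj(I−A) = [[0.90, 0.25], [0.05, 0.55]]
(I − A)⁻¹ = adj(I−A) / det(I−A) ≈
  [   1.8653     0.5181]
  [   0.1036     1.1399]
x = (I − A)⁻¹ d = adj(I−A)·d / det(I−A), with det(I−A) = 0.4825:
  x_P = (0.90·660 + 0.25·440) / 0.4825 = 704.00 / 0.4825 ≈ 1459.067
  x_S = (0.05·660 + 0.55·440) / 0.4825 = 275.00 / 0.4825 ≈ 569.948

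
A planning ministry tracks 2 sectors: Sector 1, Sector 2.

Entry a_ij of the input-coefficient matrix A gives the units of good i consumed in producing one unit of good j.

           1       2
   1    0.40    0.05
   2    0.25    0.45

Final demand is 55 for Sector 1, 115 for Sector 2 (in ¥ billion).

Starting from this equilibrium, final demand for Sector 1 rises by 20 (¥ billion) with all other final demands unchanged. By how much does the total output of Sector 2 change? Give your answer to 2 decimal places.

Δx_2 = 15.75

I − A =
  [   0.60    -0.05]
  [  -0.25     0.55]
det(I−A) = (0.60)(0.55) − (-0.05)(-0.25) = 0.3175
adj(I−A) = [[0.55, 0.05], [0.25, 0.60]]
(I − A)⁻¹ = adj(I−A) / det(I−A) ≈
  [   1.7323     0.1575]
  [   0.7874     1.8898]
Δx = (I − A)⁻¹ Δd with Δd having +20 in the Sector 1 component and 0 elsewhere.
So Δx_2 = L_21 · (+20), where L_21 = adj(I−A)_21 / det(I−A) = 0.25 / 0.3175.
Δx_2 = 0.25 × (+20) / 0.3175 = 5.00 / 0.3175 ≈ 15.75.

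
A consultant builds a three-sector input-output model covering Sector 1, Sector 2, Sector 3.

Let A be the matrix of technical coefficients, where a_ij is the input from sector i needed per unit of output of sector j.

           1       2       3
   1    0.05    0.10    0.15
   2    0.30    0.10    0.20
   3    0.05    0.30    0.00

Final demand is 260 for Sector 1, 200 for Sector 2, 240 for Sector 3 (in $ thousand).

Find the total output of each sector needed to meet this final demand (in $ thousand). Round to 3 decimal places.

x_1 = 381.118, x_2 = 435.889, x_3 = 389.823

I − A =
  [   0.95    -0.10    -0.15]
  [  -0.30     0.90    -0.20]
  [  -0.05    -0.30     1.00]
Cofactors of I−A, C_ij = (−1)^(i+j)·(minor ij) (rows/columns in the sector order above):
  C_11 = (0.90)(1.00) − (-0.20)(-0.30) = 0.8400
  C_12 = −[(-0.30)(1.00) − (-0.20)(-0.05)] = 0.3100
  C_13 = (-0.30)(-0.30) − (0.90)(-0.05) = 0.1350
  C_21 = −[(-0.10)(1.00) − (-0.15)(-0.30)] = 0.1450
  C_22 = (0.95)(1.00) − (-0.15)(-0.05) = 0.9425
  C_23 = −[(0.95)(-0.30) − (-0.10)(-0.05)] = 0.2900
  C_31 = (-0.10)(-0.20) − (-0.15)(0.90) = 0.1550
  C_32 = −[(0.95)(-0.20) − (-0.15)(-0.30)] = 0.2350
  C_33 = (0.95)(0.90) − (-0.10)(-0.30) = 0.8250
det(I−A) = Σ_j (I−A)_1j·C_1j = (0.95)(0.8400) + (-0.10)(0.3100) + (-0.15)(0.1350) = 0.74675
adj(I−A) = Cᵀ =
  [ 0.8400   0.1450   0.1550]
  [ 0.3100   0.9425   0.2350]
  [ 0.1350   0.2900   0.8250]
(I − A)⁻¹ = adj(I−A) / det(I−A) ≈
  [   1.1249     0.1942     0.2076]
  [   0.4151     1.2621     0.3147]
  [   0.1808     0.3883     1.1048]
x = (I − A)⁻¹ d = adj(I−A)·d / det(I−A), with det(I−A) = 0.74675:
  x_1 = (0.8400·260 + 0.1450·200 + 0.1550·240) / 0.74675 = 284.60 / 0.74675 ≈ 381.118
  x_2 = (0.3100·260 + 0.9425·200 + 0.2350·240) / 0.74675 = 325.50 / 0.74675 ≈ 435.889
  x_3 = (0.1350·260 + 0.2900·200 + 0.8250·240) / 0.74675 = 291.10 / 0.74675 ≈ 389.823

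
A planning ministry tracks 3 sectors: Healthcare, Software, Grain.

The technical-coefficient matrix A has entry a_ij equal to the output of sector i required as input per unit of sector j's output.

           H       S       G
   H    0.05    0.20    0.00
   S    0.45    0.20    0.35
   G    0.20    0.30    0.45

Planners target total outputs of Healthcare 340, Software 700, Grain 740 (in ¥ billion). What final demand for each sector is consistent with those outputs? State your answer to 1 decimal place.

d_H = 183.0, d_S = 148.0, d_G = 129.0

I − A =
  [   0.95    -0.20     0.00]
  [  -0.45     0.80    -0.35]
  [  -0.20    -0.30     0.55]
d = (I − A) x:
  d_H = (+0.95)·340 + (-0.20)·700 + (+0.00)·740 = 183.0
  d_S = (-0.45)·340 + (+0.80)·700 + (-0.35)·740 = 148.0
  d_G = (-0.20)·340 + (-0.30)·700 + (+0.55)·740 = 129.0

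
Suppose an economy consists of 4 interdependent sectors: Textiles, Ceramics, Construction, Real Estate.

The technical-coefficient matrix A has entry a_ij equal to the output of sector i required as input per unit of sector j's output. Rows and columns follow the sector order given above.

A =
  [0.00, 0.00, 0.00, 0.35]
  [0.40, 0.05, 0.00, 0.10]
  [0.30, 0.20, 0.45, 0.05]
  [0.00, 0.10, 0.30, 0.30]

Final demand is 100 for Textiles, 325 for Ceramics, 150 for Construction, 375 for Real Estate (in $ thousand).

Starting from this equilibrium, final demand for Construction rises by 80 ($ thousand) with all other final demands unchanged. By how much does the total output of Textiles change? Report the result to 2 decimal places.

Δx_1 = 27.15

I − A =
  [   1.00     0.00     0.00    -0.35]
  [  -0.40     0.95     0.00    -0.10]
  [  -0.30    -0.20     0.55    -0.05]
  [   0.00    -0.10    -0.30     0.70]
Compute the cofactors C_ij = (−1)^(i+j)·(3×3 minor ij) of I−A; the adjugate is their transpose:
adj(I−A) = Cᵀ =
  [ 0.340000   0.040250   0.099750   0.182875]
  [ 0.157000   0.338500   0.072000   0.132000]
  [ 0.254500   0.155500   0.641000   0.195250]
  [ 0.131500   0.115000   0.285000   0.522500]
det(I−A) = Σ_j (I−A)_1j·C_1j = (1.00)(0.340000) + (0.00)(0.157000) + (0.00)(0.254500) + (-0.35)(0.131500) = 0.293975
(I − A)⁻¹ = adj(I−A) / det(I−A) ≈
  [   1.1566     0.1369     0.3393     0.6221]
  [   0.5341     1.1515     0.2449     0.4490]
  [   0.8657     0.5290     2.1805     0.6642]
  [   0.4473     0.3912     0.9695     1.7774]
Δx = (I − A)⁻¹ Δd with Δd having +80 in the Construction component and 0 elsewhere.
So Δx_1 = L_13 · (+80), where L_13 = adj(I−A)_13 / det(I−A) = 0.099750 / 0.293975.
Δx_1 = 0.099750 × (+80) / 0.293975 = 7.98 / 0.293975 ≈ 27.15.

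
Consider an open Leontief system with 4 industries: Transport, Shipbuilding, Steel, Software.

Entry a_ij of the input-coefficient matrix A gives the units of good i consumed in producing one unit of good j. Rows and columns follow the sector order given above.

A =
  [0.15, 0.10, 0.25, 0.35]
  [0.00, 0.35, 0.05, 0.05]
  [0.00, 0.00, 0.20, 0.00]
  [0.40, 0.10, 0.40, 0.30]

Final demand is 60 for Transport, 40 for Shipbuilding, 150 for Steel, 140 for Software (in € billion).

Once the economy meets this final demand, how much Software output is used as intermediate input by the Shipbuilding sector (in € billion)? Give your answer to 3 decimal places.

I − A =
  [   0.85    -0.10    -0.25    -0.35]
  [   0.00     0.65    -0.05    -0.05]
  [   0.00     0.00     0.80     0.00]
  [  -0.40    -0.10    -0.40     0.70]
Compute the cofactors C_ij = (−1)^(i+j)·(3×3 minor ij) of I−A; the adjugate is their transpose:
adj(I−A) = Cᵀ =
  [ 0.36000   0.08400   0.21075   0.18600]
  [ 0.01600   0.36400   0.04475   0.03400]
  [ 0.00000   0.00000   0.28950   0.00000]
  [ 0.20800   0.10000   0.29225   0.44200]
det(I−A) = Σ_j (I−A)_1j·C_1j = (0.85)(0.36000) + (-0.10)(0.01600) + (-0.25)(0.00000) + (-0.35)(0.20800) = 0.2316
(I − A)⁻¹ = adj(I−A) / det(I−A) ≈
  [   1.5544     0.3627     0.9100     0.8031]
  [   0.0691     1.5717     0.1932     0.1468]
  [   0.0000     0.0000     1.2500     0.0000]
  [   0.8981     0.4318     1.2619     1.9085]
First solve x = (I − A)⁻¹ d = adj(I−A)·d / det(I−A); in particular x_2 = (0.01600·60 + 0.36400·40 + 0.04475·150 + 0.03400·140) / 0.2316 = 26.9925 / 0.2316 ≈ 116.54793.
Intermediate flow from 4 to 2: z_42 = a_42 · x_2 = 0.10 × 26.9925 / 0.2316 = 2.69925 / 0.2316 ≈ 11.655.

z_42 = 11.655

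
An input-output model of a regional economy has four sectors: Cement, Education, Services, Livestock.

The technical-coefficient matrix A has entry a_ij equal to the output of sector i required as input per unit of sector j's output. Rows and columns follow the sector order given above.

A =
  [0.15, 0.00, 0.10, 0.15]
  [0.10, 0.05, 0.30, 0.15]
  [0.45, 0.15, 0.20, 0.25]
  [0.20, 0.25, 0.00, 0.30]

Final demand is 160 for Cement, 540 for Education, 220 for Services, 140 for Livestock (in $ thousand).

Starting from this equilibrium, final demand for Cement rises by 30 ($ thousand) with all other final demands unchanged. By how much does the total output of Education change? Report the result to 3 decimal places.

Δx_E = 17.801

I − A =
  [   0.85     0.00    -0.10    -0.15]
  [  -0.10     0.95    -0.30    -0.15]
  [  -0.45    -0.15     0.80    -0.25]
  [  -0.20    -0.25     0.00     0.70]
Compute the cofactors C_ij = (−1)^(i+j)·(3×3 minor ij) of I−A; the adjugate is their transpose:
adj(I−A) = Cᵀ =
  [ 0.451750   0.046750   0.074000   0.133250]
  [ 0.189500   0.415500   0.179500   0.193750]
  [ 0.351125   0.154750   0.501125   0.287375]
  [ 0.196750   0.161750   0.085250   0.563500]
det(I−A) = Σ_j (I−A)_1j·C_1j = (0.85)(0.451750) + (0.00)(0.189500) + (-0.10)(0.351125) + (-0.15)(0.196750) = 0.3193625
(I − A)⁻¹ = adj(I−A) / det(I−A) ≈
  [   1.4145     0.1464     0.2317     0.4172]
  [   0.5934     1.3010     0.5621     0.6067]
  [   1.0995     0.4846     1.5691     0.8998]
  [   0.6161     0.5065     0.2669     1.7645]
Δx = (I − A)⁻¹ Δd with Δd having +30 in the Cement component and 0 elsewhere.
So Δx_E = L_EC · (+30), where L_EC = adj(I−A)_EC / det(I−A) = 0.189500 / 0.3193625.
Δx_E = 0.189500 × (+30) / 0.3193625 = 5.685 / 0.3193625 ≈ 17.801.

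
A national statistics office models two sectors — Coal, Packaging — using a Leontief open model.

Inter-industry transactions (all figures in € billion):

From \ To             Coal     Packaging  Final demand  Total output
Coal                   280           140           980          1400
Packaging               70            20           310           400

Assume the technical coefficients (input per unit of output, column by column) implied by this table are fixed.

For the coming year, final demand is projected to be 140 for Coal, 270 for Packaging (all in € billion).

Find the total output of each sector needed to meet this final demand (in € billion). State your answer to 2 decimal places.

x_1 = 306.40, x_2 = 300.34

Technical coefficients a_ij = z_ij / X_j:
  a_11 = 280/1400 = 0.20, a_21 = 70/1400 = 0.05
  a_12 = 140/400 = 0.35, a_22 = 20/400 = 0.05
I − A =
  [   0.80    -0.35]
  [  -0.05     0.95]
det(I−A) = (0.80)(0.95) − (-0.35)(-0.05) = 0.7425
adj(I−A) = [[0.95, 0.35], [0.05, 0.80]]
(I − A)⁻¹ = adj(I−A) / det(I−A) ≈
  [   1.2795     0.4714]
  [   0.0673     1.0774]
x = (I − A)⁻¹ d = adj(I−A)·d / det(I−A), with det(I−A) = 0.7425:
  x_1 = (0.95·140 + 0.35·270) / 0.7425 = 227.50 / 0.7425 ≈ 306.40
  x_2 = (0.05·140 + 0.80·270) / 0.7425 = 223.00 / 0.7425 ≈ 300.34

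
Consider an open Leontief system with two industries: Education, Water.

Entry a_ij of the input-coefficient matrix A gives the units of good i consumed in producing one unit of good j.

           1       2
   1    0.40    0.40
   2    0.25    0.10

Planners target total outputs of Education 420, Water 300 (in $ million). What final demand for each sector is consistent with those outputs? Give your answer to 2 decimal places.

I − A =
  [   0.60    -0.40]
  [  -0.25     0.90]
d = (I − A) x:
  d_1 = (+0.60)·420 + (-0.40)·300 = 132.00
  d_2 = (-0.25)·420 + (+0.90)·300 = 165.00

d_1 = 132.00, d_2 = 165.00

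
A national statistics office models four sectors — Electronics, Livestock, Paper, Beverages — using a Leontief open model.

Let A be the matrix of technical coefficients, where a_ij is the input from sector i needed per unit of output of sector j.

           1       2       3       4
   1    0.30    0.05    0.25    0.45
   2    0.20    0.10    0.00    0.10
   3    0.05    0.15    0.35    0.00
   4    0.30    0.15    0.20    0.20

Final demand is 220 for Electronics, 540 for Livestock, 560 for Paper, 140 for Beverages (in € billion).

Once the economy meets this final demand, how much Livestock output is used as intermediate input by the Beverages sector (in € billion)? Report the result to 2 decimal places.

I − A =
  [   0.70    -0.05    -0.25    -0.45]
  [  -0.20     0.90     0.00    -0.10]
  [  -0.05    -0.15     0.65     0.00]
  [  -0.30    -0.15    -0.20     0.80]
Compute the cofactors C_ij = (−1)^(i+j)·(3×3 minor ij) of I−A; the adjugate is their transpose:
adj(I−A) = Cᵀ =
  [ 0.455250   0.113375   0.258250   0.270250]
  [ 0.124500   0.261750   0.079500   0.102750]
  [ 0.063750   0.069125   0.349000   0.044500]
  [ 0.210000   0.108875   0.199000   0.384250]
det(I−A) = Σ_j (I−A)_1j·C_1j = (0.70)(0.455250) + (-0.05)(0.124500) + (-0.25)(0.063750) + (-0.45)(0.210000) = 0.2020125
(I − A)⁻¹ = adj(I−A) / det(I−A) ≈
  [   2.2536     0.5612     1.2784     1.3378]
  [   0.6163     1.2957     0.3935     0.5086]
  [   0.3156     0.3422     1.7276     0.2203]
  [   1.0395     0.5390     0.9851     1.9021]
First solve x = (I − A)⁻¹ d = adj(I−A)·d / det(I−A); in particular x_4 = (0.210000·220 + 0.108875·540 + 0.199000·560 + 0.384250·140) / 0.2020125 = 270.2275 / 0.2020125 ≈ 1337.6771.
Intermediate flow from 2 to 4: z_24 = a_24 · x_4 = 0.10 × 270.2275 / 0.2020125 = 27.02275 / 0.2020125 ≈ 133.77.

z_24 = 133.77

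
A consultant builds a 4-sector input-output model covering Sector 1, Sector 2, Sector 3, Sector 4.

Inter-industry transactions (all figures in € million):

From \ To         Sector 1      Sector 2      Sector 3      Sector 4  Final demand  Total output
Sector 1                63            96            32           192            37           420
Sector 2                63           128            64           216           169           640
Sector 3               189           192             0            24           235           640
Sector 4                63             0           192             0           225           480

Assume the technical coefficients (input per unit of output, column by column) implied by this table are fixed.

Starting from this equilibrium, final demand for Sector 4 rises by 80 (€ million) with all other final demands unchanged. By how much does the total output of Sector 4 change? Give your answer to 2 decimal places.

Technical coefficients a_ij = z_ij / X_j:
  a_11 = 63/420 = 0.15, a_21 = 63/420 = 0.15, a_31 = 189/420 = 0.45, a_41 = 63/420 = 0.15
  a_12 = 96/640 = 0.15, a_22 = 128/640 = 0.20, a_32 = 192/640 = 0.30, a_42 = 0/640 = 0.00
  a_13 = 32/640 = 0.05, a_23 = 64/640 = 0.10, a_33 = 0/640 = 0.00, a_43 = 192/640 = 0.30
  a_14 = 192/480 = 0.40, a_24 = 216/480 = 0.45, a_34 = 24/480 = 0.05, a_44 = 0/480 = 0.00
I − A =
  [   0.85    -0.15    -0.05    -0.40]
  [  -0.15     0.80    -0.10    -0.45]
  [  -0.45    -0.30     1.00    -0.05]
  [  -0.15     0.00    -0.30     1.00]
Compute the cofactors C_ij = (−1)^(i+j)·(3×3 minor ij) of I−A; the adjugate is their transpose:
adj(I−A) = Cᵀ =
  [ 0.717500   0.198750   0.171250   0.385000]
  [ 0.321750   0.700375   0.222625   0.455000]
  [ 0.431250   0.305625   0.599375   0.340000]
  [ 0.237000   0.121500   0.205500   0.605000]
det(I−A) = Σ_j (I−A)_1j·C_1j = (0.85)(0.717500) + (-0.15)(0.321750) + (-0.05)(0.431250) + (-0.40)(0.237000) = 0.44525
(I − A)⁻¹ = adj(I−A) / det(I−A) ≈
  [   1.6115     0.4464     0.3846     0.8647]
  [   0.7226     1.5730     0.5000     1.0219]
  [   0.9686     0.6864     1.3462     0.7636]
  [   0.5323     0.2729     0.4615     1.3588]
Δx = (I − A)⁻¹ Δd with Δd having +80 in the Sector 4 component and 0 elsewhere.
So Δx_4 = L_44 · (+80), where L_44 = adj(I−A)_44 / det(I−A) = 0.605000 / 0.44525.
Δx_4 = 0.605000 × (+80) / 0.44525 = 48.40 / 0.44525 ≈ 108.70.

Δx_4 = 108.70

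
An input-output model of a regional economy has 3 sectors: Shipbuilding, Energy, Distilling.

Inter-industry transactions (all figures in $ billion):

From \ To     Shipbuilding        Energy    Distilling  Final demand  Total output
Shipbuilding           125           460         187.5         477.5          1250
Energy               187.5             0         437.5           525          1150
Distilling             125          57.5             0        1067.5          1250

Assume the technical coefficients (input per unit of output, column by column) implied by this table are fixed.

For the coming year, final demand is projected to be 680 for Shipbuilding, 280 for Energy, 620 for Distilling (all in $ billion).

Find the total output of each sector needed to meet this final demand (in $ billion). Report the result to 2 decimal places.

x_S = 1211.40, x_E = 733.95, x_D = 777.84

Technical coefficients a_ij = z_ij / X_j:
  a_SS = 125/1250 = 0.10, a_ES = 187.5/1250 = 0.15, a_DS = 125/1250 = 0.10
  a_SE = 460/1150 = 0.40, a_EE = 0/1150 = 0.00, a_DE = 57.5/1150 = 0.05
  a_SD = 187.5/1250 = 0.15, a_ED = 437.5/1250 = 0.35, a_DD = 0/1250 = 0.00
I − A =
  [   0.90    -0.40    -0.15]
  [  -0.15     1.00    -0.35]
  [  -0.10    -0.05     1.00]
Cofactors of I−A, C_ij = (−1)^(i+j)·(minor ij) (rows/columns in the sector order above):
  C_11 = (1.00)(1.00) − (-0.35)(-0.05) = 0.9825
  C_12 = −[(-0.15)(1.00) − (-0.35)(-0.10)] = 0.1850
  C_13 = (-0.15)(-0.05) − (1.00)(-0.10) = 0.1075
  C_21 = −[(-0.40)(1.00) − (-0.15)(-0.05)] = 0.4075
  C_22 = (0.90)(1.00) − (-0.15)(-0.10) = 0.8850
  C_23 = −[(0.90)(-0.05) − (-0.40)(-0.10)] = 0.0850
  C_31 = (-0.40)(-0.35) − (-0.15)(1.00) = 0.2900
  C_32 = −[(0.90)(-0.35) − (-0.15)(-0.15)] = 0.3375
  C_33 = (0.90)(1.00) − (-0.40)(-0.15) = 0.8400
det(I−A) = Σ_j (I−A)_1j·C_1j = (0.90)(0.9825) + (-0.40)(0.1850) + (-0.15)(0.1075) = 0.794125
adj(I−A) = Cᵀ =
  [ 0.9825   0.4075   0.2900]
  [ 0.1850   0.8850   0.3375]
  [ 0.1075   0.0850   0.8400]
(I − A)⁻¹ = adj(I−A) / det(I−A) ≈
  [   1.2372     0.5131     0.3652]
  [   0.2330     1.1144     0.4250]
  [   0.1354     0.1070     1.0578]
x = (I − A)⁻¹ d = adj(I−A)·d / det(I−A), with det(I−A) = 0.794125:
  x_S = (0.9825·680 + 0.4075·280 + 0.2900·620) / 0.794125 = 962.00 / 0.794125 ≈ 1211.40
  x_E = (0.1850·680 + 0.8850·280 + 0.3375·620) / 0.794125 = 582.85 / 0.794125 ≈ 733.95
  x_D = (0.1075·680 + 0.0850·280 + 0.8400·620) / 0.794125 = 617.70 / 0.794125 ≈ 777.84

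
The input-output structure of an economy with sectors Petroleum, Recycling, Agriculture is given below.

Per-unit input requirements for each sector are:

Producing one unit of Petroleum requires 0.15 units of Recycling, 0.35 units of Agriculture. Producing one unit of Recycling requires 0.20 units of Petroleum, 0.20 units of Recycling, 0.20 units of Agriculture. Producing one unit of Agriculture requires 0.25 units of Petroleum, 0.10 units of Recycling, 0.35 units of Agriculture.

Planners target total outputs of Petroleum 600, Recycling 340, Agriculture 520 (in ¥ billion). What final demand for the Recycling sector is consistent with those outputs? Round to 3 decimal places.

d_2 = 130.000

I − A =
  [   1.00    -0.20    -0.25]
  [  -0.15     0.80    -0.10]
  [  -0.35    -0.20     0.65]
d = (I − A) x:
  d_1 = (+1.00)·600 + (-0.20)·340 + (-0.25)·520 = 402.000
  d_2 = (-0.15)·600 + (+0.80)·340 + (-0.10)·520 = 130.000
  d_3 = (-0.35)·600 + (-0.20)·340 + (+0.65)·520 = 60.000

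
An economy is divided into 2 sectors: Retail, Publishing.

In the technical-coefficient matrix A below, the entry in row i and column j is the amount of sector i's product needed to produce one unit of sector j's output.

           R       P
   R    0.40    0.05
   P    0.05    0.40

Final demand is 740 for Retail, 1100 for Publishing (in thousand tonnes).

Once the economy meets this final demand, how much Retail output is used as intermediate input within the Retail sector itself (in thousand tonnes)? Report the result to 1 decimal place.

z_RR = 558.3

I − A =
  [   0.60    -0.05]
  [  -0.05     0.60]
det(I−A) = (0.60)(0.60) − (-0.05)(-0.05) = 0.3575
adj(I−A) = [[0.60, 0.05], [0.05, 0.60]]
(I − A)⁻¹ = adj(I−A) / det(I−A) ≈
  [   1.6783     0.1399]
  [   0.1399     1.6783]
First solve x = (I − A)⁻¹ d = adj(I−A)·d / det(I−A); in particular x_R = (0.60·740 + 0.05·1100) / 0.3575 = 499.00 / 0.3575 ≈ 1395.804.
Intermediate flow from R to R: z_RR = a_RR · x_R = 0.40 × 499.00 / 0.3575 = 199.60 / 0.3575 ≈ 558.3.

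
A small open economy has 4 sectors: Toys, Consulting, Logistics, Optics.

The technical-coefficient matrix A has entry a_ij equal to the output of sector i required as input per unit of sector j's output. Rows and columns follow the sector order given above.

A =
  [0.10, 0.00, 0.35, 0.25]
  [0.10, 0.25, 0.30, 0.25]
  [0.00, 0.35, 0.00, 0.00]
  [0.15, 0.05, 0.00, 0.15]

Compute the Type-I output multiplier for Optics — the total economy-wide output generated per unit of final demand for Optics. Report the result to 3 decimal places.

m_4 = 2.485

I − A =
  [   0.90     0.00    -0.35    -0.25]
  [  -0.10     0.75    -0.30    -0.25]
  [   0.00    -0.35     1.00     0.00]
  [  -0.15    -0.05     0.00     0.85]
Compute the cofactors C_ij = (−1)^(i+j)·(3×3 minor ij) of I−A; the adjugate is their transpose:
adj(I−A) = Cᵀ =
  [ 0.535750   0.116625   0.222500   0.191875]
  [ 0.122500   0.727500   0.261125   0.250000]
  [ 0.042875   0.254625   0.533125   0.087500]
  [ 0.101750   0.063375   0.054625   0.568250]
det(I−A) = Σ_j (I−A)_1j·C_1j = (0.90)(0.535750) + (0.00)(0.122500) + (-0.35)(0.042875) + (-0.25)(0.101750) = 0.44173125
(I − A)⁻¹ = adj(I−A) / det(I−A) ≈
  [   1.2128     0.2640     0.5037     0.4344]
  [   0.2773     1.6469     0.5911     0.5660]
  [   0.0971     0.5764     1.2069     0.1981]
  [   0.2303     0.1435     0.1237     1.2864]
The output multiplier for sector j is the column-j sum of the Leontief inverse (I − A)⁻¹ = adj(I−A) / det(I−A).
Column 4 of adj(I−A): (0.191875, 0.250000, 0.087500, 0.568250); det(I−A) = 0.44173125.
m_4 = (0.191875 + 0.250000 + 0.087500 + 0.568250) / 0.44173125 = 1.097625 / 0.44173125 ≈ 2.485.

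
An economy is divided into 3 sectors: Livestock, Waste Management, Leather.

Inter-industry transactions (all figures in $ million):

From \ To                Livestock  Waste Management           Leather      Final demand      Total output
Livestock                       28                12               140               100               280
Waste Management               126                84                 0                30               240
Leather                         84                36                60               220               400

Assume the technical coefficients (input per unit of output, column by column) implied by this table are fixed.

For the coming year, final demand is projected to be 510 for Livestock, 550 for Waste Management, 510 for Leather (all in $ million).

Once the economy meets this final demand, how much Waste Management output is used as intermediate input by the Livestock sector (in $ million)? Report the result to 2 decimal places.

z_21 = 524.33

Technical coefficients a_ij = z_ij / X_j:
  a_11 = 28/280 = 0.10, a_21 = 126/280 = 0.45, a_31 = 84/280 = 0.30
  a_12 = 12/240 = 0.05, a_22 = 84/240 = 0.35, a_32 = 36/240 = 0.15
  a_13 = 140/400 = 0.35, a_23 = 0/400 = 0.00, a_33 = 60/400 = 0.15
I − A =
  [   0.90    -0.05    -0.35]
  [  -0.45     0.65     0.00]
  [  -0.30    -0.15     0.85]
Cofactors of I−A, C_ij = (−1)^(i+j)·(minor ij) (rows/columns in the sector order above):
  C_11 = (0.65)(0.85) − (0.00)(-0.15) = 0.5525
  C_12 = −[(-0.45)(0.85) − (0.00)(-0.30)] = 0.3825
  C_13 = (-0.45)(-0.15) − (0.65)(-0.30) = 0.2625
  C_21 = −[(-0.05)(0.85) − (-0.35)(-0.15)] = 0.0950
  C_22 = (0.90)(0.85) − (-0.35)(-0.30) = 0.6600
  C_23 = −[(0.90)(-0.15) − (-0.05)(-0.30)] = 0.1500
  C_31 = (-0.05)(0.00) − (-0.35)(0.65) = 0.2275
  C_32 = −[(0.90)(0.00) − (-0.35)(-0.45)] = 0.1575
  C_33 = (0.90)(0.65) − (-0.05)(-0.45) = 0.5625
det(I−A) = Σ_j (I−A)_1j·C_1j = (0.90)(0.5525) + (-0.05)(0.3825) + (-0.35)(0.2625) = 0.38625
adj(I−A) = Cᵀ =
  [ 0.5525   0.0950   0.2275]
  [ 0.3825   0.6600   0.1575]
  [ 0.2625   0.1500   0.5625]
(I − A)⁻¹ = adj(I−A) / det(I−A) ≈
  [   1.4304     0.2460     0.5890]
  [   0.9903     1.7087     0.4078]
  [   0.6796     0.3883     1.4563]
First solve x = (I − A)⁻¹ d = adj(I−A)·d / det(I−A); in particular x_1 = (0.5525·510 + 0.0950·550 + 0.2275·510) / 0.38625 = 450.05 / 0.38625 ≈ 1165.1780.
Intermediate flow from 2 to 1: z_21 = a_21 · x_1 = 0.45 × 450.05 / 0.38625 = 202.5225 / 0.38625 ≈ 524.33.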